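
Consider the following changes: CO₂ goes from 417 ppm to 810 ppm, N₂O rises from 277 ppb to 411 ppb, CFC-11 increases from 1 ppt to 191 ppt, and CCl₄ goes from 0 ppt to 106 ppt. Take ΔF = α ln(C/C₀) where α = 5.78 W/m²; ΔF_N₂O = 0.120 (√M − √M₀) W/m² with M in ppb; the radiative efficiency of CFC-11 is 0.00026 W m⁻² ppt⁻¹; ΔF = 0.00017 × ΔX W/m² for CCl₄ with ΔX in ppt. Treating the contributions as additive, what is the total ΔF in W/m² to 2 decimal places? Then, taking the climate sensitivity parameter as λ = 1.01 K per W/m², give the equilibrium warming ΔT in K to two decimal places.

CO₂: 5.78 × ln(810/417) = 5.78 × ln(1.94245) = 5.78 × 0.66395 = 3.8376 W/m².
N₂O: 0.120 × (√411 − √277) = 0.120 × (20.2731 − 16.6433) = 0.120 × 3.6298 = 0.4356 W/m².
CFC-11: ΔF = 0.00026 × (191 − 1) = 0.00026 × 190 = 0.0494 W/m².
CCl₄: ΔF = 0.00017 × (106 − 0) = 0.00017 × 106 = 0.0180 W/m².
Total ΔF = 3.8376 + 0.4356 + 0.0494 + 0.0180 = 4.3406 W/m².
ΔT = λ ΔF = 1.01 × 4.34 = 4.3834 K.

ΔF = 4.34 W/m²; ΔT = 4.38 K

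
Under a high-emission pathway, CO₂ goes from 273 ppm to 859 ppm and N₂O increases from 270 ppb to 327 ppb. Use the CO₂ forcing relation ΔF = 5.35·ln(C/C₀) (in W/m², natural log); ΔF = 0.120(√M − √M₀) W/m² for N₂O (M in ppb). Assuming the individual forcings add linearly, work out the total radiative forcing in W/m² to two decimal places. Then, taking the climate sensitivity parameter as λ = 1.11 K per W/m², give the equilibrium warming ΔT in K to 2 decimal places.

CO₂: 5.35 × ln(859/273) = 5.35 × ln(3.14652) = 5.35 × 1.14630 = 6.1327 W/m².
N₂O: 0.120 × (√327 − √270) = 0.120 × (18.0831 − 16.4317) = 0.120 × 1.6514 = 0.1982 W/m².
Total ΔF = 6.1327 + 0.1982 = 6.3309 W/m².
ΔT = λ ΔF = 1.11 × 6.33 = 7.0263 K.

ΔF = 6.33 W/m²; ΔT = 7.03 K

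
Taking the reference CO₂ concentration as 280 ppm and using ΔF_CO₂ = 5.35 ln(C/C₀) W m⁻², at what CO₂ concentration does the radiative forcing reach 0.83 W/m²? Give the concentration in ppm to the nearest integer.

C ≈ 327 ppm

Set 5.35 ln(C/280) = 0.83, so ln(C/280) = 0.83/5.35 = 0.15514.
Then C/280 = e^0.15514 = 1.16782, giving C = 280 × 1.16782 = 326.99 ppm.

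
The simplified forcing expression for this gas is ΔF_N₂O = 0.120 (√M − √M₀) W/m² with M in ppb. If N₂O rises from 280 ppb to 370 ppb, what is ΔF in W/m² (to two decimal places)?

ΔF = 0.30 W/m²

N₂O: 0.120 × (√370 − √280) = 0.120 × (19.2354 − 16.7332) = 0.120 × 2.5022 = 0.3003 W/m².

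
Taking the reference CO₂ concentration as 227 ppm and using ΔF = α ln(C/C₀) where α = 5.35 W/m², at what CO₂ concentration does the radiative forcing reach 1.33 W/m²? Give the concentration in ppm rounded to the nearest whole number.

Set 5.35 ln(C/227) = 1.33, so ln(C/227) = 1.33/5.35 = 0.24860.
Then C/227 = e^0.24860 = 1.28223, giving C = 227 × 1.28223 = 291.07 ppm.

C ≈ 291 ppm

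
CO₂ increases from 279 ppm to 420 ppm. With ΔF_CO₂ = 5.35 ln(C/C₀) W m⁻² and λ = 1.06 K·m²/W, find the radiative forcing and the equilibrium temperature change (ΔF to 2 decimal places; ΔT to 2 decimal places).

ΔF = 2.19 W/m²; ΔT = 2.32 K

CO₂: 5.35 × ln(420/279) = 5.35 × ln(1.50538) = 5.35 × 0.40905 = 2.1884 W/m².
ΔT = λ ΔF = 1.06 × 2.19 = 2.3214 K.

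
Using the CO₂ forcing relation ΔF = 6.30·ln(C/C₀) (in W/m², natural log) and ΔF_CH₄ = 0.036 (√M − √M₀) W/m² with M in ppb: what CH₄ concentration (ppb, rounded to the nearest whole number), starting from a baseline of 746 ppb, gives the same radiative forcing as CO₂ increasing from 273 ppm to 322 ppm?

M ≈ 3159 ppb

CO₂ forcing: 6.30 × ln(322/273) = 6.30 × 0.165080 = 1.04000 W/m².
Set 0.036(√M − √746) = 1.04000: √M = 1.04000/0.036 + √746 = 28.8889 + 27.3130 = 56.2019.
M = (56.2019)² = 3158.65 ppb.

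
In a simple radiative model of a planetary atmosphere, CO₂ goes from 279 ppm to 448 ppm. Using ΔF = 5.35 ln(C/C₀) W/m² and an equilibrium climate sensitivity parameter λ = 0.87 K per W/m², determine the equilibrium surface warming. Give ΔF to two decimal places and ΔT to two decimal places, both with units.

CO₂: 5.35 × ln(448/279) = 5.35 × ln(1.60573) = 5.35 × 0.47358 = 2.5337 W/m².
ΔT = λ ΔF = 0.87 × 2.53 = 2.2011 K.

ΔF = 2.53 W/m²; ΔT = 2.20 K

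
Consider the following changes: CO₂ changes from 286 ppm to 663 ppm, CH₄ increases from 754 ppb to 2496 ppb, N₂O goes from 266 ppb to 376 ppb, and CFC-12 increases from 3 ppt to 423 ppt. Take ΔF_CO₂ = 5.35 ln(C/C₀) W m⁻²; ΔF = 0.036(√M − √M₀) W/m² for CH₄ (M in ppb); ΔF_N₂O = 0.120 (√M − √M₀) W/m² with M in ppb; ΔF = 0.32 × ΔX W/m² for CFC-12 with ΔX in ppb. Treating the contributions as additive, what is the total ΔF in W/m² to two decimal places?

ΔF = 5.81 W/m²

CO₂: 5.35 × ln(663/286) = 5.35 × ln(2.31818) = 5.35 × 0.84078 = 4.4982 W/m².
CH₄: 0.036 × (√2496 − √754) = 0.036 × (49.9600 − 27.4591) = 0.036 × 22.5009 = 0.8100 W/m².
N₂O: 0.120 × (√376 − √266) = 0.120 × (19.3907 − 16.3095) = 0.120 × 3.0812 = 0.3697 W/m².
CFC-12: Δ = 423 − 3 = 420 ppt = 0.420 ppb; ΔF = 0.32 × 0.420 = 0.1344 W/m².
Total ΔF = 4.4982 + 0.8100 + 0.3697 + 0.1344 = 5.8123 W/m².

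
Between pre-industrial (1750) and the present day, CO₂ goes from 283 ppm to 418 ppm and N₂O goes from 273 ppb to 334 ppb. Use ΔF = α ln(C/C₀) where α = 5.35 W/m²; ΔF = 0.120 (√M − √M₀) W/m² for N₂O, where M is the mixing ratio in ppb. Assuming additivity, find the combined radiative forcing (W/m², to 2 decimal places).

CO₂: 5.35 × ln(418/283) = 5.35 × ln(1.47703) = 5.35 × 0.39003 = 2.0867 W/m².
N₂O: 0.120 × (√334 − √273) = 0.120 × (18.2757 − 16.5227) = 0.120 × 1.7530 = 0.2104 W/m².
Total ΔF = 2.0867 + 0.2104 = 2.2971 W/m².

ΔF = 2.30 W/m²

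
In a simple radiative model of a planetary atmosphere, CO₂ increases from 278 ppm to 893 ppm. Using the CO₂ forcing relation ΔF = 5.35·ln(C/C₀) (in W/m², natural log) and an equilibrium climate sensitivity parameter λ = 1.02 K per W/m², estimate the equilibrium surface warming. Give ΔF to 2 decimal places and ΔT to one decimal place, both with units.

ΔF = 6.24 W/m²; ΔT = 6.4 K

CO₂: 5.35 × ln(893/278) = 5.35 × ln(3.21223) = 5.35 × 1.16697 = 6.2433 W/m².
ΔT = λ ΔF = 1.02 × 6.24 = 6.3648 K.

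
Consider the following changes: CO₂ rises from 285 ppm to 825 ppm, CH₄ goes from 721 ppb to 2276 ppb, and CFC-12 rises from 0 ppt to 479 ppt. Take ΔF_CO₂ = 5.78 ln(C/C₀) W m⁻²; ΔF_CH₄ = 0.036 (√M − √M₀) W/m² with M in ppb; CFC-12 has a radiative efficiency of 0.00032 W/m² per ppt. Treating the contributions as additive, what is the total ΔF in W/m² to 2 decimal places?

ΔF = 7.05 W/m²

CO₂: 5.78 × ln(825/285) = 5.78 × ln(2.89474) = 5.78 × 1.06290 = 6.1436 W/m².
CH₄: 0.036 × (√2276 − √721) = 0.036 × (47.7074 − 26.8514) = 0.036 × 20.8560 = 0.7508 W/m².
CFC-12: ΔF = 0.00032 × (479 − 0) = 0.00032 × 479 = 0.1533 W/m².
Total ΔF = 6.1436 + 0.7508 + 0.1533 = 7.0477 W/m².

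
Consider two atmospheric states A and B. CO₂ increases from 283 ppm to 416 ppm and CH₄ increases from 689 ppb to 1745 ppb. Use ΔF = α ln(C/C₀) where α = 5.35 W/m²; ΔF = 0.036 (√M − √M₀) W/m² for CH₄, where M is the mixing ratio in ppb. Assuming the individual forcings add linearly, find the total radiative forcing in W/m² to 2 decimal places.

ΔF = 2.62 W/m²

CO₂: 5.35 × ln(416/283) = 5.35 × ln(1.46996) = 5.35 × 0.38524 = 2.0610 W/m².
CH₄: 0.036 × (√1745 − √689) = 0.036 × (41.7732 − 26.2488) = 0.036 × 15.5244 = 0.5589 W/m².
Total ΔF = 2.0610 + 0.5589 = 2.6199 W/m².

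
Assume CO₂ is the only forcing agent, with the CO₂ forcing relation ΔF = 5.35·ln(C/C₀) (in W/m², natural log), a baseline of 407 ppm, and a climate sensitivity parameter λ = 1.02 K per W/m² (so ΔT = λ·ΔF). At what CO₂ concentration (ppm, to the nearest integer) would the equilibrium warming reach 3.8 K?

Required forcing: ΔF = ΔT/λ = 3.8/1.02 = 3.7255 W/m².
Then ln(C/407) = ΔF/5.35 = 3.7255/5.35 = 0.69636.
So C = 407 × e^0.69636 = 407 × 2.00644 = 816.62 ppm.

C ≈ 817 ppm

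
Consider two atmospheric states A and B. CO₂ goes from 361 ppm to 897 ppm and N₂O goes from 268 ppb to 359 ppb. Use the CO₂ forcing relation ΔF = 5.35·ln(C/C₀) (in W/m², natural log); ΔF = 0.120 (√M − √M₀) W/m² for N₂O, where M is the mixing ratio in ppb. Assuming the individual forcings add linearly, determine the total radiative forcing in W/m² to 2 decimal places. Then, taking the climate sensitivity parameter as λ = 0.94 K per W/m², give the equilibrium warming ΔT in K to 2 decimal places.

ΔF = 5.18 W/m²; ΔT = 4.87 K

CO₂: 5.35 × ln(897/361) = 5.35 × ln(2.48476) = 5.35 × 0.91018 = 4.8695 W/m².
N₂O: 0.120 × (√359 − √268) = 0.120 × (18.9473 − 16.3707) = 0.120 × 2.5766 = 0.3092 W/m².
Total ΔF = 4.8695 + 0.3092 = 5.1787 W/m².
ΔT = λ ΔF = 0.94 × 5.18 = 4.8692 K.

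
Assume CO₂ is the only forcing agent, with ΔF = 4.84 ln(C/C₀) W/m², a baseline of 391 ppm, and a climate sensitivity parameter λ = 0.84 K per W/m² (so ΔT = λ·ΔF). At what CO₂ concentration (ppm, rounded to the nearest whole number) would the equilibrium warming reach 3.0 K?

Required forcing: ΔF = ΔT/λ = 3.0/0.84 = 3.5714 W/m².
Then ln(C/391) = ΔF/4.84 = 3.5714/4.84 = 0.73789.
So C = 391 × e^0.73789 = 391 × 2.09152 = 817.78 ppm.

C ≈ 818 ppm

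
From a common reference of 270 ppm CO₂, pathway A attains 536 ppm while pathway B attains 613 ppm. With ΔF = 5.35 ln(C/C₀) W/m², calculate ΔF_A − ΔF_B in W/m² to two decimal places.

ΔF_A − ΔF_B = -0.72 W/m²

ΔF_A = 5.35 ln(536/270) = 5.35 × 0.68571 = 3.6685 W/m².
ΔF_B = 5.35 ln(613/270) = 5.35 × 0.81994 = 4.3867 W/m².
Difference: 3.6685 − 4.3867 = -0.7182 W/m².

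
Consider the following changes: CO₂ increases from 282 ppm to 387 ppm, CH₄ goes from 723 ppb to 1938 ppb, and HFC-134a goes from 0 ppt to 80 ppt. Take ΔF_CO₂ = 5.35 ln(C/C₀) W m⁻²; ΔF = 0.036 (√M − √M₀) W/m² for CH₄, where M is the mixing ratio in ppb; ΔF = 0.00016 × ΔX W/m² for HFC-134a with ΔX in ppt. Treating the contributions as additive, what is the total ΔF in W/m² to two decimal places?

CO₂: 5.35 × ln(387/282) = 5.35 × ln(1.37234) = 5.35 × 0.31652 = 1.6934 W/m².
CH₄: 0.036 × (√1938 − √723) = 0.036 × (44.0227 − 26.8887) = 0.036 × 17.1340 = 0.6168 W/m².
HFC-134a: ΔF = 0.00016 × (80 − 0) = 0.00016 × 80 = 0.0128 W/m².
Total ΔF = 1.6934 + 0.6168 + 0.0128 = 2.3230 W/m².

ΔF = 2.32 W/m²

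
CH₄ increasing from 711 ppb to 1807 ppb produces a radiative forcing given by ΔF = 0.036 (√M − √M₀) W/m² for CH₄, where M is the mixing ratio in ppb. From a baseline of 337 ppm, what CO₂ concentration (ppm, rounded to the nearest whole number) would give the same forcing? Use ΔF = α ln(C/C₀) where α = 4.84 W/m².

CH₄ forcing: 0.036 × (√1807 − √711) = 0.036 × (42.5088 − 26.6646) = 0.036 × 15.8442 = 0.57039 W/m².
Set 4.84 ln(C/337) = 0.57039: ln(C/337) = 0.57039/4.84 = 0.11785, so C = 337 × e^0.11785 = 337 × 1.12508 = 379.15 ppm.

C ≈ 379 ppm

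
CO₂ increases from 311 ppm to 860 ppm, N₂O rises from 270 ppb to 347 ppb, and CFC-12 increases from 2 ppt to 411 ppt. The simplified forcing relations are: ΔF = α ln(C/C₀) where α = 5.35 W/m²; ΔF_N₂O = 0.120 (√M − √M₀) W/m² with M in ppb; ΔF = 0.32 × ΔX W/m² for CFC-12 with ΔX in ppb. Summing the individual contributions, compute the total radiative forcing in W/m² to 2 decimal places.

ΔF = 5.84 W/m²

CO₂: 5.35 × ln(860/311) = 5.35 × ln(2.76527) = 5.35 × 1.01714 = 5.4417 W/m².
N₂O: 0.120 × (√347 − √270) = 0.120 × (18.6279 − 16.4317) = 0.120 × 2.1962 = 0.2635 W/m².
CFC-12: Δ = 411 − 2 = 409 ppt = 0.409 ppb; ΔF = 0.32 × 0.409 = 0.1309 W/m².
Total ΔF = 5.4417 + 0.2635 + 0.1309 = 5.8361 W/m².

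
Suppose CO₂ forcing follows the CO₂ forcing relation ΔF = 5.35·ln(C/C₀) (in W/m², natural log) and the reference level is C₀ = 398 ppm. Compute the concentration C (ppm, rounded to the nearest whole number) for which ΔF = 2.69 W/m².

Set 5.35 ln(C/398) = 2.69, so ln(C/398) = 2.69/5.35 = 0.50280.
Then C/398 = e^0.50280 = 1.65334, giving C = 398 × 1.65334 = 658.03 ppm.

C ≈ 658 ppm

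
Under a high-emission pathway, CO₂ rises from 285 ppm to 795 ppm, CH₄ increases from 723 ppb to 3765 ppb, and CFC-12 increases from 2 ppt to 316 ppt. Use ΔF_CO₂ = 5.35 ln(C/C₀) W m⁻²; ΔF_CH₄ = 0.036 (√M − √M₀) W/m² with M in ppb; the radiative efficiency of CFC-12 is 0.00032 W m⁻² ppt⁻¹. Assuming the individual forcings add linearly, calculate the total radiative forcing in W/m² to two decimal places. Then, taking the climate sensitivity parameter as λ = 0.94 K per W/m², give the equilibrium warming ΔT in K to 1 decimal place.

ΔF = 6.83 W/m²; ΔT = 6.4 K

CO₂: 5.35 × ln(795/285) = 5.35 × ln(2.78947) = 5.35 × 1.02585 = 5.4883 W/m².
CH₄: 0.036 × (√3765 − √723) = 0.036 × (61.3596 − 26.8887) = 0.036 × 34.4709 = 1.2410 W/m².
CFC-12: ΔF = 0.00032 × (316 − 2) = 0.00032 × 314 = 0.1005 W/m².
Total ΔF = 5.4883 + 1.2410 + 0.1005 = 6.8298 W/m².
ΔT = λ ΔF = 0.94 × 6.83 = 6.4202 K.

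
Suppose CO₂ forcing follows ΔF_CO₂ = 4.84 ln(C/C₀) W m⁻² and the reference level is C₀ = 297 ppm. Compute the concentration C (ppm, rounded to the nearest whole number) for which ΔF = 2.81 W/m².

Set 4.84 ln(C/297) = 2.81, so ln(C/297) = 2.81/4.84 = 0.58058.
Then C/297 = e^0.58058 = 1.78707, giving C = 297 × 1.78707 = 530.76 ppm.

C ≈ 531 ppm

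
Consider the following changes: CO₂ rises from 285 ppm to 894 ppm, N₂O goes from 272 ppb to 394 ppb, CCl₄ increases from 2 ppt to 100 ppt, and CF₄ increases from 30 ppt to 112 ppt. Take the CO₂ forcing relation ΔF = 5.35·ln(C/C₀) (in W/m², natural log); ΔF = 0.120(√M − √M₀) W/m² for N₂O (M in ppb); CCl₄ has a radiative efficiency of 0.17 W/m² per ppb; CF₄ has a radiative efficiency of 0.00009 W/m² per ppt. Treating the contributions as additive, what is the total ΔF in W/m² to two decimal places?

CO₂: 5.35 × ln(894/285) = 5.35 × ln(3.13684) = 5.35 × 1.14322 = 6.1162 W/m².
N₂O: 0.120 × (√394 − √272) = 0.120 × (19.8494 − 16.4924) = 0.120 × 3.3570 = 0.4028 W/m².
CCl₄: Δ = 100 − 2 = 98 ppt = 0.098 ppb; ΔF = 0.17 × 0.098 = 0.0167 W/m².
CF₄: ΔF = 0.00009 × (112 − 30) = 0.00009 × 82 = 0.0074 W/m².
Total ΔF = 6.1162 + 0.4028 + 0.0167 + 0.0074 = 6.5431 W/m².

ΔF = 6.54 W/m²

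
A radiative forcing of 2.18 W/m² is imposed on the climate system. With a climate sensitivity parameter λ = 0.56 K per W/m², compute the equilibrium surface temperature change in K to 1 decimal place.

ΔT = λ ΔF = 0.56 × 2.18 = 1.2208 K.

ΔT = 1.2 K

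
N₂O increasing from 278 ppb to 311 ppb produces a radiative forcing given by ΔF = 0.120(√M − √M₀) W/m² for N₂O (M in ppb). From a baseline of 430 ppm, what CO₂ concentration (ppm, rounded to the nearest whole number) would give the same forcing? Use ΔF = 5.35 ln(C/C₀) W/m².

C ≈ 439 ppm

N₂O forcing: 0.120 × (√311 − √278) = 0.120 × (17.6352 − 16.6733) = 0.120 × 0.9619 = 0.11543 W/m².
Set 5.35 ln(C/430) = 0.11543: ln(C/430) = 0.11543/5.35 = 0.02158, so C = 430 × e^0.02158 = 430 × 1.02181 = 439.38 ppm.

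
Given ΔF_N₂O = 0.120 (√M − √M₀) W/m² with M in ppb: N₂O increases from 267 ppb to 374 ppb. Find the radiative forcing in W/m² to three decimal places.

ΔF = 0.360 W/m²

N₂O: 0.120 × (√374 − √267) = 0.120 × (19.3391 − 16.3401) = 0.120 × 2.9990 = 0.3599 W/m².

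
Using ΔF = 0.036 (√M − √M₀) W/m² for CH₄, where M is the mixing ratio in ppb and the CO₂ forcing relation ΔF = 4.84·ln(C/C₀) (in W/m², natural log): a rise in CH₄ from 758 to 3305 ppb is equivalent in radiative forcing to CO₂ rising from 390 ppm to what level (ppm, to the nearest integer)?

C ≈ 487 ppm

CH₄ forcing: 0.036 × (√3305 − √758) = 0.036 × (57.4891 − 27.5318) = 0.036 × 29.9573 = 1.07846 W/m².
Set 4.84 ln(C/390) = 1.07846: ln(C/390) = 1.07846/4.84 = 0.22282, so C = 390 × e^0.22282 = 390 × 1.24960 = 487.34 ppm.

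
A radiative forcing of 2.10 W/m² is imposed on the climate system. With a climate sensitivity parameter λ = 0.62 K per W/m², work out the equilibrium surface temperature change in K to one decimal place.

ΔT = λ ΔF = 0.62 × 2.10 = 1.3020 K.

ΔT = 1.3 K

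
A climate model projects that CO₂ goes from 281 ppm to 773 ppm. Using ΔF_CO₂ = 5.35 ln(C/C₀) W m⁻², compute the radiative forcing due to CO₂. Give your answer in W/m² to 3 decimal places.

CO₂: 5.35 × ln(773/281) = 5.35 × ln(2.75089) = 5.35 × 1.01192 = 5.4138 W/m².

ΔF = 5.414 W/m²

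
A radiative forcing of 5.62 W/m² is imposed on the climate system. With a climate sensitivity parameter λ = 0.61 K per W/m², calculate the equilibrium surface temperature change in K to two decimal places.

ΔT = 3.43 K

ΔT = λ ΔF = 0.61 × 5.62 = 3.4282 K.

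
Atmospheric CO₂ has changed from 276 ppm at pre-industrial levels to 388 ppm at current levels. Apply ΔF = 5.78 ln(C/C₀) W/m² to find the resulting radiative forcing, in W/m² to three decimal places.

CO₂: 5.78 × ln(388/276) = 5.78 × ln(1.40580) = 5.78 × 0.34061 = 1.9687 W/m².

ΔF = 1.969 W/m²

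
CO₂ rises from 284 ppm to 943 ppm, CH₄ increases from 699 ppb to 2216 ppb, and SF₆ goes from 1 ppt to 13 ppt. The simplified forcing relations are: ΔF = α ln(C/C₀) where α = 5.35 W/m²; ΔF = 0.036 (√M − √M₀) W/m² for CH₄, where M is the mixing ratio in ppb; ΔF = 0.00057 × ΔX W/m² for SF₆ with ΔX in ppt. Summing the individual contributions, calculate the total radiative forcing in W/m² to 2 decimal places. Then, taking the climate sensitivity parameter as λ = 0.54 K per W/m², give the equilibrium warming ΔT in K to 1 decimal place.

ΔF = 7.17 W/m²; ΔT = 3.9 K

CO₂: 5.35 × ln(943/284) = 5.35 × ln(3.32042) = 5.35 × 1.20009 = 6.4205 W/m².
CH₄: 0.036 × (√2216 − √699) = 0.036 × (47.0744 − 26.4386) = 0.036 × 20.6358 = 0.7429 W/m².
SF₆: ΔF = 0.00057 × (13 − 1) = 0.00057 × 12 = 0.0068 W/m².
Total ΔF = 6.4205 + 0.7429 + 0.0068 = 7.1702 W/m².
ΔT = λ ΔF = 0.54 × 7.17 = 3.8718 K.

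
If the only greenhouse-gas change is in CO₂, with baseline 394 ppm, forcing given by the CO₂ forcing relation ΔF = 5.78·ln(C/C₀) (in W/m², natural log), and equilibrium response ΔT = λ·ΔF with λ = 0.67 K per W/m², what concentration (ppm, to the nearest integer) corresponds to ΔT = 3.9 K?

Required forcing: ΔF = ΔT/λ = 3.9/0.67 = 5.8209 W/m².
Then ln(C/394) = ΔF/5.78 = 5.8209/5.78 = 1.00708.
So C = 394 × e^1.00708 = 394 × 2.73760 = 1078.61 ppm.

C ≈ 1079 ppm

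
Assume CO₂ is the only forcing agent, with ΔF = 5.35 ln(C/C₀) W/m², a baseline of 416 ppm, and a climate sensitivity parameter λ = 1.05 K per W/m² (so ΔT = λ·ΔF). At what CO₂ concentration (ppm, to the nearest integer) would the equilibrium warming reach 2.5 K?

Required forcing: ΔF = ΔT/λ = 2.5/1.05 = 2.3810 W/m².
Then ln(C/416) = ΔF/5.35 = 2.3810/5.35 = 0.44505.
So C = 416 × e^0.44505 = 416 × 1.56057 = 649.20 ppm.

C ≈ 649 ppm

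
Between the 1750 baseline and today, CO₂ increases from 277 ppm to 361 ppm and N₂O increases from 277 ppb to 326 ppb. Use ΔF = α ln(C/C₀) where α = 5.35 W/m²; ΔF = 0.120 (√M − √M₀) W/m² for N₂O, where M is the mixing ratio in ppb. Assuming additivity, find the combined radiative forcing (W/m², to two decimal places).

CO₂: 5.35 × ln(361/277) = 5.35 × ln(1.30325) = 5.35 × 0.26486 = 1.4170 W/m².
N₂O: 0.120 × (√326 − √277) = 0.120 × (18.0555 − 16.6433) = 0.120 × 1.4122 = 0.1695 W/m².
Total ΔF = 1.4170 + 0.1695 = 1.5865 W/m².

ΔF = 1.59 W/m²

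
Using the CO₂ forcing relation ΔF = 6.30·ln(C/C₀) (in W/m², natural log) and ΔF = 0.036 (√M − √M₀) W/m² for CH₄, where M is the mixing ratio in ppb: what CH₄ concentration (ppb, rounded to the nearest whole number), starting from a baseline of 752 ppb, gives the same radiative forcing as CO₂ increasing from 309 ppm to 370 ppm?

M ≈ 3475 ppb

CO₂ forcing: 6.30 × ln(370/309) = 6.30 × 0.180162 = 1.13502 W/m².
Set 0.036(√M − √752) = 1.13502: √M = 1.13502/0.036 + √752 = 31.5283 + 27.4226 = 58.9509.
M = (58.9509)² = 3475.21 ppb.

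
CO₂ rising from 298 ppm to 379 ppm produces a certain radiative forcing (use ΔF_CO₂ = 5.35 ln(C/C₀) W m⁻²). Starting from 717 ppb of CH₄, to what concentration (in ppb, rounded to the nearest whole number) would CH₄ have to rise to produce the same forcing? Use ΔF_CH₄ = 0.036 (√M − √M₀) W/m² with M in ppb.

M ≈ 3907 ppb

CO₂ forcing: 5.35 × ln(379/298) = 5.35 × 0.240443 = 1.28637 W/m².
Set 0.036(√M − √717) = 1.28637: √M = 1.28637/0.036 + √717 = 35.7325 + 26.7769 = 62.5094.
M = (62.5094)² = 3907.43 ppb.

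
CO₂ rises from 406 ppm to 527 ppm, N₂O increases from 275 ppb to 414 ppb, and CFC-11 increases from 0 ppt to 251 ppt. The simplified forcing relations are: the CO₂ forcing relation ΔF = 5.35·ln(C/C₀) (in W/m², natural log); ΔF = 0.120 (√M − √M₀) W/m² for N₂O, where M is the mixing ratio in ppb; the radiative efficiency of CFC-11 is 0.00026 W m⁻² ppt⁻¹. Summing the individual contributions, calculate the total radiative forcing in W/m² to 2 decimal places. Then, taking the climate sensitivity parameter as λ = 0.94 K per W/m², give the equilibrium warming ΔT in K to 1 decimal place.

ΔF = 1.91 W/m²; ΔT = 1.8 K

CO₂: 5.35 × ln(527/406) = 5.35 × ln(1.29803) = 5.35 × 0.26085 = 1.3955 W/m².
N₂O: 0.120 × (√414 − √275) = 0.120 × (20.3470 − 16.5831) = 0.120 × 3.7639 = 0.4517 W/m².
CFC-11: ΔF = 0.00026 × (251 − 0) = 0.00026 × 251 = 0.0653 W/m².
Total ΔF = 1.3955 + 0.4517 + 0.0653 = 1.9125 W/m².
ΔT = λ ΔF = 0.94 × 1.91 = 1.7954 K.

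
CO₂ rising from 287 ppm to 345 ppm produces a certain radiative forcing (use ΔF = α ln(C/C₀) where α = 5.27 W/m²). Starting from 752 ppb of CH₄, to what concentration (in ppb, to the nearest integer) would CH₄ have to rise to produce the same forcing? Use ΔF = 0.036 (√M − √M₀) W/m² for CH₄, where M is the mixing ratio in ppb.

CO₂ forcing: 5.27 × ln(345/287) = 5.27 × 0.184062 = 0.97001 W/m².
Set 0.036(√M − √752) = 0.97001: √M = 0.97001/0.036 + √752 = 26.9447 + 27.4226 = 54.3673.
M = (54.3673)² = 2955.80 ppb.

M ≈ 2956 ppb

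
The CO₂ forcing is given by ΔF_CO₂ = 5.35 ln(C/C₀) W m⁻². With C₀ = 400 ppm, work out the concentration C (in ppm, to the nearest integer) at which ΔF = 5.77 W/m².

Set 5.35 ln(C/400) = 5.77, so ln(C/400) = 5.77/5.35 = 1.07850.
Then C/400 = e^1.07850 = 2.94027, giving C = 400 × 2.94027 = 1176.11 ppm.

C ≈ 1176 ppm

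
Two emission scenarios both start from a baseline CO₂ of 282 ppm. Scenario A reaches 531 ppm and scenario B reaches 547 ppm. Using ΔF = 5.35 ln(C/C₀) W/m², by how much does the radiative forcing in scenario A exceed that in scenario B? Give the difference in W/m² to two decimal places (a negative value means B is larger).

ΔF_A − ΔF_B = -0.16 W/m²

ΔF_A = 5.35 ln(531/282) = 5.35 × 0.63285 = 3.3857 W/m².
ΔF_B = 5.35 ln(547/282) = 5.35 × 0.66254 = 3.5446 W/m².
Difference: 3.3857 − 3.5446 = -0.1589 W/m².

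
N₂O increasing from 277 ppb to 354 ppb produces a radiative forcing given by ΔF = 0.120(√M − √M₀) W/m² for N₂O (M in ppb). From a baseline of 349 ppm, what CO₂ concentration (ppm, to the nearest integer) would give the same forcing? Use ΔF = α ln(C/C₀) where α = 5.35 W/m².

N₂O forcing: 0.120 × (√354 − √277) = 0.120 × (18.8149 − 16.6433) = 0.120 × 2.1716 = 0.26059 W/m².
Set 5.35 ln(C/349) = 0.26059: ln(C/349) = 0.26059/5.35 = 0.04871, so C = 349 × e^0.04871 = 349 × 1.04992 = 366.42 ppm.

C ≈ 366 ppm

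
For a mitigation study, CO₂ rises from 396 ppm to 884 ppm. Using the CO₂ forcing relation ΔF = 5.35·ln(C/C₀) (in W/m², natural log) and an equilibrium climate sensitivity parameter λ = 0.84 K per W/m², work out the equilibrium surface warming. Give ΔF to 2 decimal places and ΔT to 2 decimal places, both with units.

CO₂: 5.35 × ln(884/396) = 5.35 × ln(2.23232) = 5.35 × 0.80304 = 4.2963 W/m².
ΔT = λ ΔF = 0.84 × 4.30 = 3.6120 K.

ΔF = 4.30 W/m²; ΔT = 3.61 K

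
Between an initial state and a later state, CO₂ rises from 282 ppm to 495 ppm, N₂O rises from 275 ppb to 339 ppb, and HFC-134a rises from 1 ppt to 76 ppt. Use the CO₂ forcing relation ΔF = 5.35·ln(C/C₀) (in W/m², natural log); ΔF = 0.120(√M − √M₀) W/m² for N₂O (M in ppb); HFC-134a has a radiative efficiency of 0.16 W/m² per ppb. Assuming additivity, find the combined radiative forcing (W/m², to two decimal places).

CO₂: 5.35 × ln(495/282) = 5.35 × ln(1.75532) = 5.35 × 0.56265 = 3.0102 W/m².
N₂O: 0.120 × (√339 − √275) = 0.120 × (18.4120 − 16.5831) = 0.120 × 1.8289 = 0.2195 W/m².
HFC-134a: Δ = 76 − 1 = 75 ppt = 0.075 ppb; ΔF = 0.16 × 0.075 = 0.0120 W/m².
Total ΔF = 3.0102 + 0.2195 + 0.0120 = 3.2417 W/m².

ΔF = 3.24 W/m²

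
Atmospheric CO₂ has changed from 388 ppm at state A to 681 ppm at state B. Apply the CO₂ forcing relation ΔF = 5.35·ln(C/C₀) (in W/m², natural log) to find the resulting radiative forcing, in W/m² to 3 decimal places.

CO₂ absorption bands are partially saturated, so forcing scales with the logarithm of the concentration ratio.
CO₂: 5.35 × ln(681/388) = 5.35 × ln(1.75515) = 5.35 × 0.56255 = 3.0096 W/m².

ΔF = 3.010 W/m²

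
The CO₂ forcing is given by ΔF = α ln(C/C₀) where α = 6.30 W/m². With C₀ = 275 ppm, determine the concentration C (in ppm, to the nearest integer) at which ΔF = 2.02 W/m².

Set 6.30 ln(C/275) = 2.02, so ln(C/275) = 2.02/6.30 = 0.32063.
Then C/275 = e^0.32063 = 1.37800, giving C = 275 × 1.37800 = 378.95 ppm.

C ≈ 379 ppm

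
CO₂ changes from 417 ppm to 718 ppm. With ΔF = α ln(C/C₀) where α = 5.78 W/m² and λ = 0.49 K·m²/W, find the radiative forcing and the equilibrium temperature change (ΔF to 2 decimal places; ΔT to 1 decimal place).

CO₂: 5.78 × ln(718/417) = 5.78 × ln(1.72182) = 5.78 × 0.54338 = 3.1407 W/m².
ΔT = λ ΔF = 0.49 × 3.14 = 1.5386 K.

ΔF = 3.14 W/m²; ΔT = 1.5 K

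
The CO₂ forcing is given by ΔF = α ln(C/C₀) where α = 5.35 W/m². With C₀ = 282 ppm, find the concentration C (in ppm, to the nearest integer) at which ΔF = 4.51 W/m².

Set 5.35 ln(C/282) = 4.51, so ln(C/282) = 4.51/5.35 = 0.84299.
Then C/282 = e^0.84299 = 2.32330, giving C = 282 × 2.32330 = 655.17 ppm.

C ≈ 655 ppm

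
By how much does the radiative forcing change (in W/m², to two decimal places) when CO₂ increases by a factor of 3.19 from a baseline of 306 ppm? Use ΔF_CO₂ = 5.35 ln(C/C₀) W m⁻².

ΔF = 6.21 W/m²

ΔF = 5.35 × ln(3.19) = 5.35 × 1.16002 = 6.2061 W/m².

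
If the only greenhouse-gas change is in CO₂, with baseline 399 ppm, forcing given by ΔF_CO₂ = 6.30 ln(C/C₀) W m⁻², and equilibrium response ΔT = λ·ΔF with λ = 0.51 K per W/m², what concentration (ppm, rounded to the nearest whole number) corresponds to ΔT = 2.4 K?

Required forcing: ΔF = ΔT/λ = 2.4/0.51 = 4.7059 W/m².
Then ln(C/399) = ΔF/6.30 = 4.7059/6.30 = 0.74697.
So C = 399 × e^0.74697 = 399 × 2.11060 = 842.13 ppm.

C ≈ 842 ppm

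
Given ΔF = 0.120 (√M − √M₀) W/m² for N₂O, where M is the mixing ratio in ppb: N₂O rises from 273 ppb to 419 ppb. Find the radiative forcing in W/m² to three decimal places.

ΔF = 0.474 W/m²

N₂O: 0.120 × (√419 − √273) = 0.120 × (20.4695 − 16.5227) = 0.120 × 3.9468 = 0.4736 W/m².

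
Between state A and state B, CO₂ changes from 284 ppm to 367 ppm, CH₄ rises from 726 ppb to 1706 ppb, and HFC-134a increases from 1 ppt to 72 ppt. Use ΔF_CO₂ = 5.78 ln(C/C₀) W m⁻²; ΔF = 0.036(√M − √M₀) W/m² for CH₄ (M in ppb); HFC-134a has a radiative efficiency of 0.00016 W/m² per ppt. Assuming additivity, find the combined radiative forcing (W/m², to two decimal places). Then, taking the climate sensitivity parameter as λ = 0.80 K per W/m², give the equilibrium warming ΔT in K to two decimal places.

ΔF = 2.01 W/m²; ΔT = 1.61 K

CO₂: 5.78 × ln(367/284) = 5.78 × ln(1.29225) = 5.78 × 0.25638 = 1.4819 W/m².
CH₄: 0.036 × (√1706 − √726) = 0.036 × (41.3038 − 26.9444) = 0.036 × 14.3594 = 0.5169 W/m².
HFC-134a: ΔF = 0.00016 × (72 − 1) = 0.00016 × 71 = 0.0114 W/m².
Total ΔF = 1.4819 + 0.5169 + 0.0114 = 2.0102 W/m².
ΔT = λ ΔF = 0.80 × 2.01 = 1.6080 K.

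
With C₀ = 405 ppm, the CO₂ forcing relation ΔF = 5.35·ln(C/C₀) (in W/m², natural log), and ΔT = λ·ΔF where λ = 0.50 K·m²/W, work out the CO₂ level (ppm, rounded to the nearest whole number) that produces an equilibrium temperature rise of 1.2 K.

C ≈ 634 ppm

Required forcing: ΔF = ΔT/λ = 1.2/0.50 = 2.4000 W/m².
Then ln(C/405) = ΔF/5.35 = 2.4000/5.35 = 0.44860.
So C = 405 × e^0.44860 = 405 × 1.56612 = 634.28 ppm.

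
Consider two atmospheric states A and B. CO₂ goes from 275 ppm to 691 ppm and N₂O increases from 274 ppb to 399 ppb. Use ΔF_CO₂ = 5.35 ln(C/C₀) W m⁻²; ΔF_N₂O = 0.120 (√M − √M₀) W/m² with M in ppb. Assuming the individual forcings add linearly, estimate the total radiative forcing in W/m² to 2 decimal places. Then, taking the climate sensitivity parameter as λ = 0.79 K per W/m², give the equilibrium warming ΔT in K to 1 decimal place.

ΔF = 5.34 W/m²; ΔT = 4.2 K

CO₂: 5.35 × ln(691/275) = 5.35 × ln(2.51273) = 5.35 × 0.92137 = 4.9293 W/m².
N₂O: 0.120 × (√399 − √274) = 0.120 × (19.9750 − 16.5529) = 0.120 × 3.4221 = 0.4107 W/m².
Total ΔF = 4.9293 + 0.4107 = 5.3400 W/m².
ΔT = λ ΔF = 0.79 × 5.34 = 4.2186 K.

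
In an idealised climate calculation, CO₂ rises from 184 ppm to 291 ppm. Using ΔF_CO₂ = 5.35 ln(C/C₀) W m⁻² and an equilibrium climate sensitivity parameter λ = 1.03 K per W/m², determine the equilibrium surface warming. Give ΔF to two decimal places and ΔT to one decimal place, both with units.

ΔF = 2.45 W/m²; ΔT = 2.5 K

CO₂: 5.35 × ln(291/184) = 5.35 × ln(1.58152) = 5.35 × 0.45839 = 2.4524 W/m².
ΔT = λ ΔF = 1.03 × 2.45 = 2.5235 K.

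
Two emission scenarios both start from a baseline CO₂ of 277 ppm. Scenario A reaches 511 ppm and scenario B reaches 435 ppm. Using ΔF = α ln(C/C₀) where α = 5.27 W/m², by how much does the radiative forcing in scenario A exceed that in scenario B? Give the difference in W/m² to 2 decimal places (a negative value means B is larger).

ΔF_A = 5.27 ln(511/277) = 5.27 × 0.61235 = 3.2271 W/m².
ΔF_B = 5.27 ln(435/277) = 5.27 × 0.45133 = 2.3785 W/m².
Difference: 3.2271 − 2.3785 = 0.8486 W/m².

ΔF_A − ΔF_B = 0.85 W/m²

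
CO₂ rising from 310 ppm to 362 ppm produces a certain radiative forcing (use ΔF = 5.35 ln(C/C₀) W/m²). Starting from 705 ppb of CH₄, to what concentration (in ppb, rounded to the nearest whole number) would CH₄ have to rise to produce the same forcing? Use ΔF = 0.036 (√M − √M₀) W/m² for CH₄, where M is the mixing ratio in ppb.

CO₂ forcing: 5.35 × ln(362/310) = 5.35 × 0.155072 = 0.82964 W/m².
Set 0.036(√M − √705) = 0.82964: √M = 0.82964/0.036 + √705 = 23.0456 + 26.5518 = 49.5974.
M = (49.5974)² = 2459.90 ppb.

M ≈ 2460 ppb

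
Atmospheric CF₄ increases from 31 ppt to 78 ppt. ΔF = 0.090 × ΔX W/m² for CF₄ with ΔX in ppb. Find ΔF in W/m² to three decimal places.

CF₄: Δ = 78 − 31 = 47 ppt = 0.047 ppb; ΔF = 0.090 × 0.047 = 0.0042 W/m².

ΔF = 0.004 W/m²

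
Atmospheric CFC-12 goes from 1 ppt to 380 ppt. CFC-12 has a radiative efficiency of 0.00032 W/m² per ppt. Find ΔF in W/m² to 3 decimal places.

CFC-12: ΔF = 0.00032 × (380 − 1) = 0.00032 × 379 = 0.1213 W/m².

ΔF = 0.121 W/m²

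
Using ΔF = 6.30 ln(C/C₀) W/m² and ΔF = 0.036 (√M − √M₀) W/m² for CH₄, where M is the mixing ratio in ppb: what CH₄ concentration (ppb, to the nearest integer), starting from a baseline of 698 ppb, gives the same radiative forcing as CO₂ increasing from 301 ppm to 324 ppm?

M ≈ 1545 ppb

CO₂ forcing: 6.30 × ln(324/301) = 6.30 × 0.073633 = 0.46389 W/m².
Set 0.036(√M − √698) = 0.46389: √M = 0.46389/0.036 + √698 = 12.8858 + 26.4197 = 39.3055.
M = (39.3055)² = 1544.92 ppb.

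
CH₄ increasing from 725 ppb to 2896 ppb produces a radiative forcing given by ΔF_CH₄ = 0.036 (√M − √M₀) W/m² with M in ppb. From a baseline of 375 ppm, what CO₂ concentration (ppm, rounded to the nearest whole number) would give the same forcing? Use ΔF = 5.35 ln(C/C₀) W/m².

C ≈ 449 ppm

CH₄ forcing: 0.036 × (√2896 − √725) = 0.036 × (53.8145 − 26.9258) = 0.036 × 26.8887 = 0.96799 W/m².
Set 5.35 ln(C/375) = 0.96799: ln(C/375) = 0.96799/5.35 = 0.18093, so C = 375 × e^0.18093 = 375 × 1.19833 = 449.37 ppm.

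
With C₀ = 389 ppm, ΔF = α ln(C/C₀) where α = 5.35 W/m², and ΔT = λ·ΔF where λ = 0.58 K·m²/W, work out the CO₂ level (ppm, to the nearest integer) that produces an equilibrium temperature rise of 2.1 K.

C ≈ 765 ppm

Required forcing: ΔF = ΔT/λ = 2.1/0.58 = 3.6207 W/m².
Then ln(C/389) = ΔF/5.35 = 3.6207/5.35 = 0.67677.
So C = 389 × e^0.67677 = 389 × 1.96751 = 765.36 ppm.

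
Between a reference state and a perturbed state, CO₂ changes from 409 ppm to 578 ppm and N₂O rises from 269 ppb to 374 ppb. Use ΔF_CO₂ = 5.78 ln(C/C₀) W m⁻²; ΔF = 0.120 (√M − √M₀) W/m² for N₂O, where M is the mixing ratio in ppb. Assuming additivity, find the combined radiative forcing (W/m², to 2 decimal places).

ΔF = 2.35 W/m²

CO₂: 5.78 × ln(578/409) = 5.78 × ln(1.41320) = 5.78 × 0.34586 = 1.9991 W/m².
N₂O: 0.120 × (√374 − √269) = 0.120 × (19.3391 − 16.4012) = 0.120 × 2.9379 = 0.3525 W/m².
Total ΔF = 1.9991 + 0.3525 = 2.3516 W/m².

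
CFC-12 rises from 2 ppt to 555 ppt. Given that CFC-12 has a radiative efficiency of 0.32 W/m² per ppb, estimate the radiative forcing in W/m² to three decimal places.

CFC-12: Δ = 555 − 2 = 553 ppt = 0.553 ppb; ΔF = 0.32 × 0.553 = 0.1770 W/m².

ΔF = 0.177 W/m²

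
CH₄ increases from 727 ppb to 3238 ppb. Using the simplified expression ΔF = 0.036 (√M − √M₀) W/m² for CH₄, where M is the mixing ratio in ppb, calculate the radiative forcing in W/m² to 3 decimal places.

CH₄: 0.036 × (√3238 − √727) = 0.036 × (56.9034 − 26.9629) = 0.036 × 29.9405 = 1.0779 W/m².

ΔF = 1.078 W/m²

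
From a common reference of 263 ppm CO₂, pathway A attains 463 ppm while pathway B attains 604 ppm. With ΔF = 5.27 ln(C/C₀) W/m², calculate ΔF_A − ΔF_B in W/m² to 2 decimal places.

ΔF_A = 5.27 ln(463/263) = 5.27 × 0.56557 = 2.9806 W/m².
ΔF_B = 5.27 ln(604/263) = 5.27 × 0.83142 = 4.3816 W/m².
Difference: 2.9806 − 4.3816 = -1.4010 W/m².
(Equivalently, ΔF_A − ΔF_B = 5.27 ln(463/604) = 5.27 × -0.26585 = -1.4010 W/m².)

ΔF_A − ΔF_B = -1.40 W/m²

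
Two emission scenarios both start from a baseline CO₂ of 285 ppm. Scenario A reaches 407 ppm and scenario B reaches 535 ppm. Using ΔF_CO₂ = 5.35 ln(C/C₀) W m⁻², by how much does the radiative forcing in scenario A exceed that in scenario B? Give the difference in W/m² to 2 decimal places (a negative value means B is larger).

ΔF_A − ΔF_B = -1.46 W/m²

ΔF_A = 5.35 ln(407/285) = 5.35 × 0.35632 = 1.9063 W/m².
ΔF_B = 5.35 ln(535/285) = 5.35 × 0.62978 = 3.3693 W/m².
Difference: 1.9063 − 3.3693 = -1.4630 W/m².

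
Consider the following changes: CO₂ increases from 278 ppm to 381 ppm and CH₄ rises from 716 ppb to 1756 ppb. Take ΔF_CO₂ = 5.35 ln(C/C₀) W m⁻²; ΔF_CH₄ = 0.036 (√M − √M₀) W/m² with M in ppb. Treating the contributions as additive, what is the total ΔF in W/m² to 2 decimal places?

CO₂: 5.35 × ln(381/278) = 5.35 × ln(1.37050) = 5.35 × 0.31518 = 1.6862 W/m².
CH₄: 0.036 × (√1756 − √716) = 0.036 × (41.9047 − 26.7582) = 0.036 × 15.1465 = 0.5453 W/m².
Total ΔF = 1.6862 + 0.5453 = 2.2315 W/m².

ΔF = 2.23 W/m²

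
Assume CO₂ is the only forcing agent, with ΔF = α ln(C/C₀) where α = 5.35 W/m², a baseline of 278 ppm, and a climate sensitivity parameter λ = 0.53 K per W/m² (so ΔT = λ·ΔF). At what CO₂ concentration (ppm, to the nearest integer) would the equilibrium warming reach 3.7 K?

C ≈ 1025 ppm

Required forcing: ΔF = ΔT/λ = 3.7/0.53 = 6.9811 W/m².
Then ln(C/278) = ΔF/5.35 = 6.9811/5.35 = 1.30488.
So C = 278 × e^1.30488 = 278 × 3.68725 = 1025.06 ppm.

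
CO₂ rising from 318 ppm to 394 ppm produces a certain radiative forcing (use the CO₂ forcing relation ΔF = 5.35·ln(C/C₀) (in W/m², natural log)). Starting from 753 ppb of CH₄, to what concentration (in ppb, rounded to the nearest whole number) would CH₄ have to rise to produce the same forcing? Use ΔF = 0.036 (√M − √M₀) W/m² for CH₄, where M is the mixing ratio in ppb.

CO₂ forcing: 5.35 × ln(394/318) = 5.35 × 0.214300 = 1.14651 W/m².
Set 0.036(√M − √753) = 1.14651: √M = 1.14651/0.036 + √753 = 31.8475 + 27.4408 = 59.2883.
M = (59.2883)² = 3515.10 ppb.

M ≈ 3515 ppb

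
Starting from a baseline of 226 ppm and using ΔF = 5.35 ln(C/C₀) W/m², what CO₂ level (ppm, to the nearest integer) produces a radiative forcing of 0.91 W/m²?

C ≈ 268 ppm

Set 5.35 ln(C/226) = 0.91, so ln(C/226) = 0.91/5.35 = 0.17009.
Then C/226 = e^0.17009 = 1.18541, giving C = 226 × 1.18541 = 267.90 ppm.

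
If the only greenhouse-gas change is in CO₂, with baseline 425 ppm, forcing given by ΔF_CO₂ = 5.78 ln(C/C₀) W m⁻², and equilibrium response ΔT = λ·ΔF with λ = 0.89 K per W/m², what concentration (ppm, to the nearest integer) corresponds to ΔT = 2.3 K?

C ≈ 665 ppm

Required forcing: ΔF = ΔT/λ = 2.3/0.89 = 2.5843 W/m².
Then ln(C/425) = ΔF/5.78 = 2.5843/5.78 = 0.44711.
So C = 425 × e^0.44711 = 425 × 1.56379 = 664.61 ppm.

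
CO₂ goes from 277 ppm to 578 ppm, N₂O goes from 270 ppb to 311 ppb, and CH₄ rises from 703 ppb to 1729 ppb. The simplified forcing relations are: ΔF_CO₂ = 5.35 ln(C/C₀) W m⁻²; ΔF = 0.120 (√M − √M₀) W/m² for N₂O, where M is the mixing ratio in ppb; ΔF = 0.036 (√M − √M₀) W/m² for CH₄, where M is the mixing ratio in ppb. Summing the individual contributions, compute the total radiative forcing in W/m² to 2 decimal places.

CO₂: 5.35 × ln(578/277) = 5.35 × ln(2.08664) = 5.35 × 0.73556 = 3.9352 W/m².
N₂O: 0.120 × (√311 − √270) = 0.120 × (17.6352 − 16.4317) = 0.120 × 1.2035 = 0.1444 W/m².
CH₄: 0.036 × (√1729 − √703) = 0.036 × (41.5812 − 26.5141) = 0.036 × 15.0671 = 0.5424 W/m².
Total ΔF = 3.9352 + 0.1444 + 0.5424 = 4.6220 W/m².

ΔF = 4.62 W/m²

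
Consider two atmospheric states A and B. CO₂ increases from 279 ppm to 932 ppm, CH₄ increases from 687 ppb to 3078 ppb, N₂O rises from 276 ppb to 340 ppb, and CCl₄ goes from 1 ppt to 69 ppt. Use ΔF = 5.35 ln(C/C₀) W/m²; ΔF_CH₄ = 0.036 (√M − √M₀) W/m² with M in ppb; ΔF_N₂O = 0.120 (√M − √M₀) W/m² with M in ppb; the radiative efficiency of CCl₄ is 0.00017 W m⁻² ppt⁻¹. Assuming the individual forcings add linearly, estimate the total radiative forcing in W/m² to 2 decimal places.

CO₂: 5.35 × ln(932/279) = 5.35 × ln(3.34050) = 5.35 × 1.20612 = 6.4527 W/m².
CH₄: 0.036 × (√3078 − √687) = 0.036 × (55.4797 − 26.2107) = 0.036 × 29.2690 = 1.0537 W/m².
N₂O: 0.120 × (√340 − √276) = 0.120 × (18.4391 − 16.6132) = 0.120 × 1.8259 = 0.2191 W/m².
CCl₄: ΔF = 0.00017 × (69 − 1) = 0.00017 × 68 = 0.0116 W/m².
Total ΔF = 6.4527 + 1.0537 + 0.2191 + 0.0116 = 7.7371 W/m².

ΔF = 7.74 W/m²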